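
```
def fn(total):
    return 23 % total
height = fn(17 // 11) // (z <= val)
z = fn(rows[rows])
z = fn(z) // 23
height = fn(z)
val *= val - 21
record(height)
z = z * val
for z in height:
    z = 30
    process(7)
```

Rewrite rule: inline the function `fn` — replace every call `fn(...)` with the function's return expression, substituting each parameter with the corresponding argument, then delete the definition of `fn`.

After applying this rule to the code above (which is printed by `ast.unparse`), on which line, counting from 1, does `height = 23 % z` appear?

Transformed code:
height = 23 % (17 // 11) // (z <= val)
z = 23 % rows[rows]
z = 23 % z // 23
height = 23 % z
val *= val - 21
record(height)
z = z * val
for z in height:
    z = 30
    process(7)

4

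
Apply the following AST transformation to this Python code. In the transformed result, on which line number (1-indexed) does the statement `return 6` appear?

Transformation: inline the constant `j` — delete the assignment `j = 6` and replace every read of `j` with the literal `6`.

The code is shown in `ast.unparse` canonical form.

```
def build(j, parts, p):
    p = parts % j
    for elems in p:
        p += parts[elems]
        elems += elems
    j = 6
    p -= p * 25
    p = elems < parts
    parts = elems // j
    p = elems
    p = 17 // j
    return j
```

11

Transformed code:
def build(j, parts, p):
    p = parts % 6
    for elems in p:
        p += parts[elems]
        elems += elems
    p -= p * 25
    p = elems < parts
    parts = elems // 6
    p = elems
    p = 17 // 6
    return 6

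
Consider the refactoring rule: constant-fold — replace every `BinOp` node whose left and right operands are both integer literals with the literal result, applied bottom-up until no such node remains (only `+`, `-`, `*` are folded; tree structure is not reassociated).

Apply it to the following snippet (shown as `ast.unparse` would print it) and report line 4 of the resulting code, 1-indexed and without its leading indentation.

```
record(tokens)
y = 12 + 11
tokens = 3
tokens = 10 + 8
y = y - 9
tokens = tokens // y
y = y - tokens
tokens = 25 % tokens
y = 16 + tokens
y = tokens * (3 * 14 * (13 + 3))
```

Transformed code:
record(tokens)
y = 23
tokens = 3
tokens = 18
y = y - 9
tokens = tokens // y
y = y - tokens
tokens = 25 % tokens
y = 16 + tokens
y = tokens * 672

tokens = 18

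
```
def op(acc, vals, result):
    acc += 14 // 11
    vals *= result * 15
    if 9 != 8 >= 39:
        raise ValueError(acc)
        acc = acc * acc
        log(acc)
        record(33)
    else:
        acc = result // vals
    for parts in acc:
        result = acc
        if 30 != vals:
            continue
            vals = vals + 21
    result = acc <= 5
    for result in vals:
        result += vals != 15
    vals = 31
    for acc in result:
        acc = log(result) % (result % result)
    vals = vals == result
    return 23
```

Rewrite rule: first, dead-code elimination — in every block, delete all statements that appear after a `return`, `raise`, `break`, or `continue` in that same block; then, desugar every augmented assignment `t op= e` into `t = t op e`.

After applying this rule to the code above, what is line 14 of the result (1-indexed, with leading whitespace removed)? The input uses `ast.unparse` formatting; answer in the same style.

result = result + (vals != 15)

Transformed code:
def op(acc, vals, result):
    acc = acc + 14 // 11
    vals = vals * (result * 15)
    if 9 != 8 >= 39:
        raise ValueError(acc)
    else:
        acc = result // vals
    for parts in acc:
        result = acc
        if 30 != vals:
            continue
    result = acc <= 5
    for result in vals:
        result = result + (vals != 15)
    vals = 31
    for acc in result:
        acc = log(result) % (result % result)
    vals = vals == result
    return 23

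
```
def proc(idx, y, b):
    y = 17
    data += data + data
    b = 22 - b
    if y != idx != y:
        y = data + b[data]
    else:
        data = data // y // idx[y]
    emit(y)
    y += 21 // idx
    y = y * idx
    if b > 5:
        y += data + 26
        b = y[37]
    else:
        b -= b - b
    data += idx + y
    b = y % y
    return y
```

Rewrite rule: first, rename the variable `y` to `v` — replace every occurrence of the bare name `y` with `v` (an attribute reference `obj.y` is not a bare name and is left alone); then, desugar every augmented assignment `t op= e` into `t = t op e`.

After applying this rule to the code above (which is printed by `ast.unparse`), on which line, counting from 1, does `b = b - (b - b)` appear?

16

Transformed code:
def proc(idx, v, b):
    v = 17
    data = data + (data + data)
    b = 22 - b
    if v != idx != v:
        v = data + b[data]
    else:
        data = data // v // idx[v]
    emit(v)
    v = v + 21 // idx
    v = v * idx
    if b > 5:
        v = v + (data + 26)
        b = v[37]
    else:
        b = b - (b - b)
    data = data + (idx + v)
    b = v % v
    return v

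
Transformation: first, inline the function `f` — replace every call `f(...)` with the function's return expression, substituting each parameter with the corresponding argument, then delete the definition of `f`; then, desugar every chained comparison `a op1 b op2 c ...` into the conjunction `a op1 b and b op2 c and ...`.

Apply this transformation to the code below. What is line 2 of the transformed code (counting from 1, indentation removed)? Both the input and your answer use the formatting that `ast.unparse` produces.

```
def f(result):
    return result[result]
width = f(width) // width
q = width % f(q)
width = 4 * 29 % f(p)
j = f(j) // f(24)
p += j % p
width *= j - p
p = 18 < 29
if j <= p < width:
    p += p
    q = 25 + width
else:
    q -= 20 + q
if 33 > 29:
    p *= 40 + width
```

q = width % q[q]

Transformed code:
width = width[width] // width
q = width % q[q]
width = 4 * 29 % p[p]
j = j[j] // 24[24]
p += j % p
width *= j - p
p = 18 < 29
if j <= p and p < width:
    p += p
    q = 25 + width
else:
    q -= 20 + q
if 33 > 29:
    p *= 40 + width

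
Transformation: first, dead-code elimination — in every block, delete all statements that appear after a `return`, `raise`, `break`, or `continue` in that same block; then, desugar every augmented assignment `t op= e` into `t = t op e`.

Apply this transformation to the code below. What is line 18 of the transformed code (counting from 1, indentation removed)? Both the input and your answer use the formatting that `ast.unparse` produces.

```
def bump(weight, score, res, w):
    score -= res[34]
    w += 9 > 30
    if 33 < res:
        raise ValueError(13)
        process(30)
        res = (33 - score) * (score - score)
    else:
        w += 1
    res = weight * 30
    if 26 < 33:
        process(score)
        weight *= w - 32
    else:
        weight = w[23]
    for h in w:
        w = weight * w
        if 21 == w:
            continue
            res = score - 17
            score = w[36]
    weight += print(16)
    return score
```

Transformed code:
def bump(weight, score, res, w):
    score = score - res[34]
    w = w + (9 > 30)
    if 33 < res:
        raise ValueError(13)
    else:
        w = w + 1
    res = weight * 30
    if 26 < 33:
        process(score)
        weight = weight * (w - 32)
    else:
        weight = w[23]
    for h in w:
        w = weight * w
        if 21 == w:
            continue
    weight = weight + print(16)
    return score

weight = weight + print(16)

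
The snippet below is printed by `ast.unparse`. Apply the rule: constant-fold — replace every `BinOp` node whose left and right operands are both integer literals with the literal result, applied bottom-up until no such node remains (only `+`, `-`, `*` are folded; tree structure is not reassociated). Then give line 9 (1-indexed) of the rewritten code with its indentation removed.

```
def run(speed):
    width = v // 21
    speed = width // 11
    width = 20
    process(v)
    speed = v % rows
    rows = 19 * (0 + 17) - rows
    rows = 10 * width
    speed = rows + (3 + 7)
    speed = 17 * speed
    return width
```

Transformed code:
def run(speed):
    width = v // 21
    speed = width // 11
    width = 20
    process(v)
    speed = v % rows
    rows = 323 - rows
    rows = 10 * width
    speed = rows + 10
    speed = 17 * speed
    return width

speed = rows + 10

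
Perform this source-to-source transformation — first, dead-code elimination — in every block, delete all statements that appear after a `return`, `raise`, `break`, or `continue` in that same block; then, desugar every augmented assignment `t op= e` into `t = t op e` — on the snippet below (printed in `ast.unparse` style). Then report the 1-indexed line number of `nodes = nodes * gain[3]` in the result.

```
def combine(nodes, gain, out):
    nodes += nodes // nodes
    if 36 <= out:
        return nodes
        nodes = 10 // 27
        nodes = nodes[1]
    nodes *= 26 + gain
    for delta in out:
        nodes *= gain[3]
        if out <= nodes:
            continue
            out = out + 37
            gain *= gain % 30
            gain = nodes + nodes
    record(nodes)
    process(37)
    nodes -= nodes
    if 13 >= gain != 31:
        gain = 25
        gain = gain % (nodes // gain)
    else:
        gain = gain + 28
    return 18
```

Transformed code:
def combine(nodes, gain, out):
    nodes = nodes + nodes // nodes
    if 36 <= out:
        return nodes
    nodes = nodes * (26 + gain)
    for delta in out:
        nodes = nodes * gain[3]
        if out <= nodes:
            continue
    record(nodes)
    process(37)
    nodes = nodes - nodes
    if 13 >= gain != 31:
        gain = 25
        gain = gain % (nodes // gain)
    else:
        gain = gain + 28
    return 18

7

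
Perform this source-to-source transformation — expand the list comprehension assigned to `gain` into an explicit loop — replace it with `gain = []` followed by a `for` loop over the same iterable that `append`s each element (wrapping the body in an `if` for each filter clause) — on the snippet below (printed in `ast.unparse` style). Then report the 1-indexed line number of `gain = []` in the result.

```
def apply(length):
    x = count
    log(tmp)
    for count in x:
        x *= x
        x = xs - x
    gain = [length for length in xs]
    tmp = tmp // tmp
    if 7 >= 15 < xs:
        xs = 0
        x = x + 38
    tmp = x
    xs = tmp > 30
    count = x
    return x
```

7

Transformed code:
def apply(length):
    x = count
    log(tmp)
    for count in x:
        x *= x
        x = xs - x
    gain = []
    for length in xs:
        gain.append(length)
    tmp = tmp // tmp
    if 7 >= 15 < xs:
        xs = 0
        x = x + 38
    tmp = x
    xs = tmp > 30
    count = x
    return x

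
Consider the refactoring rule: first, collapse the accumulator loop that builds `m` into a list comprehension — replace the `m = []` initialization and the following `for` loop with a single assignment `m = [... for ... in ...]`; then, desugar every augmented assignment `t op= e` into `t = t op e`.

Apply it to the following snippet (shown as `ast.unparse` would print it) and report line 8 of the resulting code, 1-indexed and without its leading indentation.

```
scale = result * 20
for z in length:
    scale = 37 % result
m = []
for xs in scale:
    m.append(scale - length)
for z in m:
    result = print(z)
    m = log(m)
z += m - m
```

z = z + (m - m)

Transformed code:
scale = result * 20
for z in length:
    scale = 37 % result
m = [scale - length for xs in scale]
for z in m:
    result = print(z)
    m = log(m)
z = z + (m - m)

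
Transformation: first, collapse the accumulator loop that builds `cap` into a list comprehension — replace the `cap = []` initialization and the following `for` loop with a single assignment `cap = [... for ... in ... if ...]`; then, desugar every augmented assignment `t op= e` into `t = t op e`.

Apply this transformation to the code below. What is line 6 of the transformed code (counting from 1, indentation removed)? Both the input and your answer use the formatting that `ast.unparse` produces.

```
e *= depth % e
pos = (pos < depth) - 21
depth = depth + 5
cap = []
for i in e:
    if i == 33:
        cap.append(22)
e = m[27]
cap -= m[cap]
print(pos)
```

cap = cap - m[cap]

Transformed code:
e = e * (depth % e)
pos = (pos < depth) - 21
depth = depth + 5
cap = [22 for i in e if i == 33]
e = m[27]
cap = cap - m[cap]
print(pos)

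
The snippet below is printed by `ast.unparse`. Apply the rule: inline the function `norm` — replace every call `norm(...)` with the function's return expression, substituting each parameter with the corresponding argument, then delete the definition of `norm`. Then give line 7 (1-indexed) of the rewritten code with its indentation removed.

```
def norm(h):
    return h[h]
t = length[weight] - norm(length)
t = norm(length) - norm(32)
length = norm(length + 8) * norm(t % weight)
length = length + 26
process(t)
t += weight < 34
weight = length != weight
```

weight = length != weight

Transformed code:
t = length[weight] - length[length]
t = length[length] - 32[32]
length = (length + 8)[length + 8] * (t % weight)[t % weight]
length = length + 26
process(t)
t += weight < 34
weight = length != weight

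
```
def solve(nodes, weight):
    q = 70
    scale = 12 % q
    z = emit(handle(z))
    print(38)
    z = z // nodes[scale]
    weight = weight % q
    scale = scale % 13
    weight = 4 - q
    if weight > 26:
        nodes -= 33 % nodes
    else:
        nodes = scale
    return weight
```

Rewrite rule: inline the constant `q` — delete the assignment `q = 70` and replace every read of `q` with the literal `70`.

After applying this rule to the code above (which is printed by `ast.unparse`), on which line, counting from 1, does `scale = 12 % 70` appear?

Transformed code:
def solve(nodes, weight):
    scale = 12 % 70
    z = emit(handle(z))
    print(38)
    z = z // nodes[scale]
    weight = weight % 70
    scale = scale % 13
    weight = 4 - 70
    if weight > 26:
        nodes -= 33 % nodes
    else:
        nodes = scale
    return weight

2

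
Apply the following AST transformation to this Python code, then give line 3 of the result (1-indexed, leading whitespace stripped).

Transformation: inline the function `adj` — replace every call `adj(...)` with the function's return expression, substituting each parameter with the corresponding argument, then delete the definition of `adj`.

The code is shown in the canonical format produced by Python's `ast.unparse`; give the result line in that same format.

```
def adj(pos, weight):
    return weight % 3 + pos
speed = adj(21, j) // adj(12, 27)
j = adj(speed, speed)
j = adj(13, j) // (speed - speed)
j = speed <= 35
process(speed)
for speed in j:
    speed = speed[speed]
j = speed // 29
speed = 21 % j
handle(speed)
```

j = (j % 3 + 13) // (speed - speed)

Transformed code:
speed = (j % 3 + 21) // (27 % 3 + 12)
j = speed % 3 + speed
j = (j % 3 + 13) // (speed - speed)
j = speed <= 35
process(speed)
for speed in j:
    speed = speed[speed]
j = speed // 29
speed = 21 % j
handle(speed)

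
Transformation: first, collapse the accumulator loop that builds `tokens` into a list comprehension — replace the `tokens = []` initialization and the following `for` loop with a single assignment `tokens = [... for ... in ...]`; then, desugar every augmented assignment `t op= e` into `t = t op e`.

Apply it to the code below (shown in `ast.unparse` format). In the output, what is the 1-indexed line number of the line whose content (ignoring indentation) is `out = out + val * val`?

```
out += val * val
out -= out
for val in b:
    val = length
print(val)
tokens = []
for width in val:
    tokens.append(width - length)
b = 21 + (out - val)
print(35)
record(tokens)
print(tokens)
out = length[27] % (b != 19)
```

1

Transformed code:
out = out + val * val
out = out - out
for val in b:
    val = length
print(val)
tokens = [width - length for width in val]
b = 21 + (out - val)
print(35)
record(tokens)
print(tokens)
out = length[27] % (b != 19)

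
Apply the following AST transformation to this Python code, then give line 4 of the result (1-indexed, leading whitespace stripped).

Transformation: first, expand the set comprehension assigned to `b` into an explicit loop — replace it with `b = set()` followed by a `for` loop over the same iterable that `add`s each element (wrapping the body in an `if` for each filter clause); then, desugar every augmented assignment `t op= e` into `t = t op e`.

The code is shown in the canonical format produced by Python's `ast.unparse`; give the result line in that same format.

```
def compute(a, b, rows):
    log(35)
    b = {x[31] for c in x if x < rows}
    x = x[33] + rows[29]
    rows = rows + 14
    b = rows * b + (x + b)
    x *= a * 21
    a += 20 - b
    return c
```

for c in x:

Transformed code:
def compute(a, b, rows):
    log(35)
    b = set()
    for c in x:
        if x < rows:
            b.add(x[31])
    x = x[33] + rows[29]
    rows = rows + 14
    b = rows * b + (x + b)
    x = x * (a * 21)
    a = a + (20 - b)
    return c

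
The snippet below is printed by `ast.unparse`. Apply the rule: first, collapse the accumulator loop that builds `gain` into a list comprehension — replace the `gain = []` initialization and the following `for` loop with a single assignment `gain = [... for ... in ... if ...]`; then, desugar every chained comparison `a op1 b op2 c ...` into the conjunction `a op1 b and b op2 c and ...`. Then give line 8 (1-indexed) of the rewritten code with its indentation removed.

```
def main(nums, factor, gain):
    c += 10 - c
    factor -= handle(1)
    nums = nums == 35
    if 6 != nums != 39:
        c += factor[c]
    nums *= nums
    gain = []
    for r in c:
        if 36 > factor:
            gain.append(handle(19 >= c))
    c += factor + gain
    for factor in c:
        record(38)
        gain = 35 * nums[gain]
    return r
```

Transformed code:
def main(nums, factor, gain):
    c += 10 - c
    factor -= handle(1)
    nums = nums == 35
    if 6 != nums and nums != 39:
        c += factor[c]
    nums *= nums
    gain = [handle(19 >= c) for r in c if 36 > factor]
    c += factor + gain
    for factor in c:
        record(38)
        gain = 35 * nums[gain]
    return r

gain = [handle(19 >= c) for r in c if 36 > factor]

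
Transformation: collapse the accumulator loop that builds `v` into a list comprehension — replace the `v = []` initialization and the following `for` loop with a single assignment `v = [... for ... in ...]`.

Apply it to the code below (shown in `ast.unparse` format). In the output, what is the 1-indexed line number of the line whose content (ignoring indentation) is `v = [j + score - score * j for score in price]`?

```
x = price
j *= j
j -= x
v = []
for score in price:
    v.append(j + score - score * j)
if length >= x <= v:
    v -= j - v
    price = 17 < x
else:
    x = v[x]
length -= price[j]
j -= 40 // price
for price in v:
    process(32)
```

4

Transformed code:
x = price
j *= j
j -= x
v = [j + score - score * j for score in price]
if length >= x <= v:
    v -= j - v
    price = 17 < x
else:
    x = v[x]
length -= price[j]
j -= 40 // price
for price in v:
    process(32)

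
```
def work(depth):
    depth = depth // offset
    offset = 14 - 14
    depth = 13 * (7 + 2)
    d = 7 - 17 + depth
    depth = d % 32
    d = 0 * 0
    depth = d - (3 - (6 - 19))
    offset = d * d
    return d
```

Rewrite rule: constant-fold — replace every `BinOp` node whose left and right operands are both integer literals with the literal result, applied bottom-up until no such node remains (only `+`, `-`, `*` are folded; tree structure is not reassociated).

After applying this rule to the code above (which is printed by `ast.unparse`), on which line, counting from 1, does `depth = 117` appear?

4

Transformed code:
def work(depth):
    depth = depth // offset
    offset = 0
    depth = 117
    d = -10 + depth
    depth = d % 32
    d = 0
    depth = d - 16
    offset = d * d
    return d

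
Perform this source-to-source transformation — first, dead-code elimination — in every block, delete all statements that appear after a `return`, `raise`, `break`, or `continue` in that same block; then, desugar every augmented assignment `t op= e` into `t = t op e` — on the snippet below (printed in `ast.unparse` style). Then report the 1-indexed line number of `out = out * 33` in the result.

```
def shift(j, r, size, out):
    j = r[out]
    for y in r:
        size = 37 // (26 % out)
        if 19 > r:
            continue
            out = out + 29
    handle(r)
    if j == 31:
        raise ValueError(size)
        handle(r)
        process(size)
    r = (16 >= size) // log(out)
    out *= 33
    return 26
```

Transformed code:
def shift(j, r, size, out):
    j = r[out]
    for y in r:
        size = 37 // (26 % out)
        if 19 > r:
            continue
    handle(r)
    if j == 31:
        raise ValueError(size)
    r = (16 >= size) // log(out)
    out = out * 33
    return 26

11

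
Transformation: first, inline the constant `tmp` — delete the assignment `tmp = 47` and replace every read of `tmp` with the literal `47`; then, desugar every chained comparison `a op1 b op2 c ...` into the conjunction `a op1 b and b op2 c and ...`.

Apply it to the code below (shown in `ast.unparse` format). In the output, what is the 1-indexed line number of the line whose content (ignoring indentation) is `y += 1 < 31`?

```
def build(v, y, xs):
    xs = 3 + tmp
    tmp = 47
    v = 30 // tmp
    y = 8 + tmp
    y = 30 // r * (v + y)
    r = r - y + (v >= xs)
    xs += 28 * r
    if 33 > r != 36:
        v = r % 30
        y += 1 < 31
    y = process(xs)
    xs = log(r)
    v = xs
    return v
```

Transformed code:
def build(v, y, xs):
    xs = 3 + 47
    v = 30 // 47
    y = 8 + 47
    y = 30 // r * (v + y)
    r = r - y + (v >= xs)
    xs += 28 * r
    if 33 > r and r != 36:
        v = r % 30
        y += 1 < 31
    y = process(xs)
    xs = log(r)
    v = xs
    return v

10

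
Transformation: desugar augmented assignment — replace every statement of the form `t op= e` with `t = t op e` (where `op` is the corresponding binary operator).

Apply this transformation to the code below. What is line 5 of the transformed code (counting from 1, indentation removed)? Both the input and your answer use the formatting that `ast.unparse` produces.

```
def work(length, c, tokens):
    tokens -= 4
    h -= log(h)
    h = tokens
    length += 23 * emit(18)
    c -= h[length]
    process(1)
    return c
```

Transformed code:
def work(length, c, tokens):
    tokens = tokens - 4
    h = h - log(h)
    h = tokens
    length = length + 23 * emit(18)
    c = c - h[length]
    process(1)
    return c

length = length + 23 * emit(18)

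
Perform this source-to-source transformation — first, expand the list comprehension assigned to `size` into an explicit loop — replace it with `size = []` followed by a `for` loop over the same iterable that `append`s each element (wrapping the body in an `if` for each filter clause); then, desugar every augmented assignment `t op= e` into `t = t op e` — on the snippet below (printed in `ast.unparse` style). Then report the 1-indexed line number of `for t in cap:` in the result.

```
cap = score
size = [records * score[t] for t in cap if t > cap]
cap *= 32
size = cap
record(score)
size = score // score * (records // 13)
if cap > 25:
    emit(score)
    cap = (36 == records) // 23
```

3

Transformed code:
cap = score
size = []
for t in cap:
    if t > cap:
        size.append(records * score[t])
cap = cap * 32
size = cap
record(score)
size = score // score * (records // 13)
if cap > 25:
    emit(score)
    cap = (36 == records) // 23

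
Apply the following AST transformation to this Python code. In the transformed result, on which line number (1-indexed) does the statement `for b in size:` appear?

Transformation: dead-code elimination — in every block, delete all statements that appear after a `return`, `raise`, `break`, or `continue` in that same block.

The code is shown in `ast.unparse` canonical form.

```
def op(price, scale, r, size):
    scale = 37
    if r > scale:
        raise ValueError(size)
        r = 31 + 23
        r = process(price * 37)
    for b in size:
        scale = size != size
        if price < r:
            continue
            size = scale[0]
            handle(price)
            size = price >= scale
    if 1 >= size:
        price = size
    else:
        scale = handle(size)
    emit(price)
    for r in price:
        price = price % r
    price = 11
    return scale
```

Transformed code:
def op(price, scale, r, size):
    scale = 37
    if r > scale:
        raise ValueError(size)
    for b in size:
        scale = size != size
        if price < r:
            continue
    if 1 >= size:
        price = size
    else:
        scale = handle(size)
    emit(price)
    for r in price:
        price = price % r
    price = 11
    return scale

5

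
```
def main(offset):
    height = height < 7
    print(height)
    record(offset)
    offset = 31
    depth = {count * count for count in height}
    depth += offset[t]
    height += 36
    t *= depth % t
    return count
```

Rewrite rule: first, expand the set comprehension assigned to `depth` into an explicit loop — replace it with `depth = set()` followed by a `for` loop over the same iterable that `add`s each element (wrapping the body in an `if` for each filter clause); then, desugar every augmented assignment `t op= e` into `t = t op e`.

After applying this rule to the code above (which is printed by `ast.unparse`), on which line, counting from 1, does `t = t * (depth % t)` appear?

11

Transformed code:
def main(offset):
    height = height < 7
    print(height)
    record(offset)
    offset = 31
    depth = set()
    for count in height:
        depth.add(count * count)
    depth = depth + offset[t]
    height = height + 36
    t = t * (depth % t)
    return count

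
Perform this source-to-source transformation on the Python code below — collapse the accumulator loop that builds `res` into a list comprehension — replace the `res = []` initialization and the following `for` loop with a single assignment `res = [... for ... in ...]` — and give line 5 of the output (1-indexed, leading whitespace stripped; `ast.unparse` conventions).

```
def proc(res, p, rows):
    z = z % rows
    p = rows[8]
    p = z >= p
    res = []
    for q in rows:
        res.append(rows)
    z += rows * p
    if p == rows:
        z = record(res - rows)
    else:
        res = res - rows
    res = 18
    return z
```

Transformed code:
def proc(res, p, rows):
    z = z % rows
    p = rows[8]
    p = z >= p
    res = [rows for q in rows]
    z += rows * p
    if p == rows:
        z = record(res - rows)
    else:
        res = res - rows
    res = 18
    return z

res = [rows for q in rows]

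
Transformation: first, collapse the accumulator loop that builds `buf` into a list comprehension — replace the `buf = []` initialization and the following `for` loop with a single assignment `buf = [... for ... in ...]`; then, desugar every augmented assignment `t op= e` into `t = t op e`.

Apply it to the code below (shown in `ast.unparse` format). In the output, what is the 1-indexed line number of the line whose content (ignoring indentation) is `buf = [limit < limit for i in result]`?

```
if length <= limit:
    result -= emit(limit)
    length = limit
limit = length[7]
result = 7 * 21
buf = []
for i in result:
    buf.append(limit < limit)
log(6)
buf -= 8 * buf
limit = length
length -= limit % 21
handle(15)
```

Transformed code:
if length <= limit:
    result = result - emit(limit)
    length = limit
limit = length[7]
result = 7 * 21
buf = [limit < limit for i in result]
log(6)
buf = buf - 8 * buf
limit = length
length = length - limit % 21
handle(15)

6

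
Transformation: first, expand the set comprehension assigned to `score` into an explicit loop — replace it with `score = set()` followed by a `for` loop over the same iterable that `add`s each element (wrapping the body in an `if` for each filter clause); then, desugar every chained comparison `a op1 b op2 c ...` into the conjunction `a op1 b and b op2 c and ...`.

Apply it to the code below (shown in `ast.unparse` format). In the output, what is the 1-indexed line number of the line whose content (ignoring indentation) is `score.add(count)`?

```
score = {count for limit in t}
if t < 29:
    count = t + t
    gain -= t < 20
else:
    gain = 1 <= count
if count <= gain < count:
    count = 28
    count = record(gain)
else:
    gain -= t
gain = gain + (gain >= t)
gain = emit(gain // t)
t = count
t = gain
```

3

Transformed code:
score = set()
for limit in t:
    score.add(count)
if t < 29:
    count = t + t
    gain -= t < 20
else:
    gain = 1 <= count
if count <= gain and gain < count:
    count = 28
    count = record(gain)
else:
    gain -= t
gain = gain + (gain >= t)
gain = emit(gain // t)
t = count
t = gain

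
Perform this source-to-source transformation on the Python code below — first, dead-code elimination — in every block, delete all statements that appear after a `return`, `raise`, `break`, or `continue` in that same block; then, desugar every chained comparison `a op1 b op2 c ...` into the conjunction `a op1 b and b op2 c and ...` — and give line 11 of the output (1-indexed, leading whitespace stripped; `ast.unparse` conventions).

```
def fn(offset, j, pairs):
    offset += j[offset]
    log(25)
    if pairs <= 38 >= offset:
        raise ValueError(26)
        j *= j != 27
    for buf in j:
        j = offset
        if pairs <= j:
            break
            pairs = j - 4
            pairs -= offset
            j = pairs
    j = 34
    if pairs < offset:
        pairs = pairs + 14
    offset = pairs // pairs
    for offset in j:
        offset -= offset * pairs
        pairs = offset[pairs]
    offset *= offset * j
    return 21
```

if pairs < offset:

Transformed code:
def fn(offset, j, pairs):
    offset += j[offset]
    log(25)
    if pairs <= 38 and 38 >= offset:
        raise ValueError(26)
    for buf in j:
        j = offset
        if pairs <= j:
            break
    j = 34
    if pairs < offset:
        pairs = pairs + 14
    offset = pairs // pairs
    for offset in j:
        offset -= offset * pairs
        pairs = offset[pairs]
    offset *= offset * j
    return 21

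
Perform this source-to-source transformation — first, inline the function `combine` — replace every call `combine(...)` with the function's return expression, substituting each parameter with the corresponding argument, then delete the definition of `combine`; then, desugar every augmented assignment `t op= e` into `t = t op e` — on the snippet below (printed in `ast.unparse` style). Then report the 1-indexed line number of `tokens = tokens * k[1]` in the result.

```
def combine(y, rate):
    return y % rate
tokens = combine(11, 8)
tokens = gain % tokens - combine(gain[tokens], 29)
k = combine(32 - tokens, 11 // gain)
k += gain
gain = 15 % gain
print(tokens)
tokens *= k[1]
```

Transformed code:
tokens = 11 % 8
tokens = gain % tokens - gain[tokens] % 29
k = (32 - tokens) % (11 // gain)
k = k + gain
gain = 15 % gain
print(tokens)
tokens = tokens * k[1]

7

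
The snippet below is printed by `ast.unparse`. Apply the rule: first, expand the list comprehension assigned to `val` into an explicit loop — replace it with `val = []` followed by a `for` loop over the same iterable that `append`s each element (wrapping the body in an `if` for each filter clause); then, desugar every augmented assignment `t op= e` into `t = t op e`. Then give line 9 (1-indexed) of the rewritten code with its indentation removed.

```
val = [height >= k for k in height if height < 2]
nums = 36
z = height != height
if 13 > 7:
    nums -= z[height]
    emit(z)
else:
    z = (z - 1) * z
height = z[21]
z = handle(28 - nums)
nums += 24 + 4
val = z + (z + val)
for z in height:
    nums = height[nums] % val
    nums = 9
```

emit(z)

Transformed code:
val = []
for k in height:
    if height < 2:
        val.append(height >= k)
nums = 36
z = height != height
if 13 > 7:
    nums = nums - z[height]
    emit(z)
else:
    z = (z - 1) * z
height = z[21]
z = handle(28 - nums)
nums = nums + (24 + 4)
val = z + (z + val)
for z in height:
    nums = height[nums] % val
    nums = 9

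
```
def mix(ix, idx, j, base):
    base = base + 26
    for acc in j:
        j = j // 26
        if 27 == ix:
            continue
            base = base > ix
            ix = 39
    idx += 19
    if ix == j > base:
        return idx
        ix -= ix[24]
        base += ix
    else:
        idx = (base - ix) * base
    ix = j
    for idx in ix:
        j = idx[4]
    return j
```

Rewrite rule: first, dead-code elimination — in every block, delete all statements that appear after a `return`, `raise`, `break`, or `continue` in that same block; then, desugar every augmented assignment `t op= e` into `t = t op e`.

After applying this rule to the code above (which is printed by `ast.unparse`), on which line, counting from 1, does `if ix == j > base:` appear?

Transformed code:
def mix(ix, idx, j, base):
    base = base + 26
    for acc in j:
        j = j // 26
        if 27 == ix:
            continue
    idx = idx + 19
    if ix == j > base:
        return idx
    else:
        idx = (base - ix) * base
    ix = j
    for idx in ix:
        j = idx[4]
    return j

8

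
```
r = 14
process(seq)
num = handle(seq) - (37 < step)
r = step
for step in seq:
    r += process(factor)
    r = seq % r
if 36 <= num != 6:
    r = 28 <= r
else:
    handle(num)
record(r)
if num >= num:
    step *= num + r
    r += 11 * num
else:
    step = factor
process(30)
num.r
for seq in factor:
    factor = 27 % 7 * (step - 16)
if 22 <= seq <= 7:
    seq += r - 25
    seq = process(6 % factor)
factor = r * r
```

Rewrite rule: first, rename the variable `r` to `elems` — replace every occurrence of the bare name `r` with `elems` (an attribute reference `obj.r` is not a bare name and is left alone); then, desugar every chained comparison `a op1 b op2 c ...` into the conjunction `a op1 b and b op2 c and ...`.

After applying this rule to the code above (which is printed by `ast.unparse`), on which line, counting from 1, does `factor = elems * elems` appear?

Transformed code:
elems = 14
process(seq)
num = handle(seq) - (37 < step)
elems = step
for step in seq:
    elems += process(factor)
    elems = seq % elems
if 36 <= num and num != 6:
    elems = 28 <= elems
else:
    handle(num)
record(elems)
if num >= num:
    step *= num + elems
    elems += 11 * num
else:
    step = factor
process(30)
num.r
for seq in factor:
    factor = 27 % 7 * (step - 16)
if 22 <= seq and seq <= 7:
    seq += elems - 25
    seq = process(6 % factor)
factor = elems * elems

25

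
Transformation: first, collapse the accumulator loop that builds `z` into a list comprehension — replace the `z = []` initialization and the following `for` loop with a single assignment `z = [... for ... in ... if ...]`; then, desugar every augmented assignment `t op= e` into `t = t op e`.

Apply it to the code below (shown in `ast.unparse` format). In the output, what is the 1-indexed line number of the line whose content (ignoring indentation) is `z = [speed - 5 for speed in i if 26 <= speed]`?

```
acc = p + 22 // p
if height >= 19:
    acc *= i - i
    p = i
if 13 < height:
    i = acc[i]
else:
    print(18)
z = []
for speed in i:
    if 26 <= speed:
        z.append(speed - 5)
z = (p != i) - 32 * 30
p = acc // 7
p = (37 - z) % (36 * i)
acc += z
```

Transformed code:
acc = p + 22 // p
if height >= 19:
    acc = acc * (i - i)
    p = i
if 13 < height:
    i = acc[i]
else:
    print(18)
z = [speed - 5 for speed in i if 26 <= speed]
z = (p != i) - 32 * 30
p = acc // 7
p = (37 - z) % (36 * i)
acc = acc + z

9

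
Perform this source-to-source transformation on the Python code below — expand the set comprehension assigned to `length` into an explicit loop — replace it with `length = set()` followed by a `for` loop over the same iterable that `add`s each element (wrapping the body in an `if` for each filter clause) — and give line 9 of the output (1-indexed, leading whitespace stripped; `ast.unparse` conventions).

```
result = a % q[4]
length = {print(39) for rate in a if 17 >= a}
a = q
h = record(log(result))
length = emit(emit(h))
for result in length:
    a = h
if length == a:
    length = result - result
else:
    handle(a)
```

Transformed code:
result = a % q[4]
length = set()
for rate in a:
    if 17 >= a:
        length.add(print(39))
a = q
h = record(log(result))
length = emit(emit(h))
for result in length:
    a = h
if length == a:
    length = result - result
else:
    handle(a)

for result in length:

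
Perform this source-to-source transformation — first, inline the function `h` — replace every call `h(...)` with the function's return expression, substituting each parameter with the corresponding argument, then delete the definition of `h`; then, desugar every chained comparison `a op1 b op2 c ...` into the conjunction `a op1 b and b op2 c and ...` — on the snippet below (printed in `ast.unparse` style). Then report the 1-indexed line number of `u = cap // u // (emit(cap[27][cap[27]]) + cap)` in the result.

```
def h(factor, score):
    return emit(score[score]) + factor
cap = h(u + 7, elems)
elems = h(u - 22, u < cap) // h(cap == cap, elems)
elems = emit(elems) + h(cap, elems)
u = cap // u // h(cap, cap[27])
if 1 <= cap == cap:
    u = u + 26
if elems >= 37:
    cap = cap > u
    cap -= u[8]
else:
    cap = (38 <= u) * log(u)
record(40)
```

4

Transformed code:
cap = emit(elems[elems]) + (u + 7)
elems = (emit((u < cap)[u < cap]) + (u - 22)) // (emit(elems[elems]) + (cap == cap))
elems = emit(elems) + (emit(elems[elems]) + cap)
u = cap // u // (emit(cap[27][cap[27]]) + cap)
if 1 <= cap and cap == cap:
    u = u + 26
if elems >= 37:
    cap = cap > u
    cap -= u[8]
else:
    cap = (38 <= u) * log(u)
record(40)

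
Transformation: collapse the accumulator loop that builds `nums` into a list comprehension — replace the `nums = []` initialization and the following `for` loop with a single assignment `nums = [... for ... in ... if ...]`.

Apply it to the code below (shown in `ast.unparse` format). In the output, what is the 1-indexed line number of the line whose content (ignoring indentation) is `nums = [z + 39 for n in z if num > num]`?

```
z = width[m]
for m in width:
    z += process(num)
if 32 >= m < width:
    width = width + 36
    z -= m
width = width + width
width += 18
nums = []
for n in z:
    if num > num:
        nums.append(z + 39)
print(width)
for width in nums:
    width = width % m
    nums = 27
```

Transformed code:
z = width[m]
for m in width:
    z += process(num)
if 32 >= m < width:
    width = width + 36
    z -= m
width = width + width
width += 18
nums = [z + 39 for n in z if num > num]
print(width)
for width in nums:
    width = width % m
    nums = 27

9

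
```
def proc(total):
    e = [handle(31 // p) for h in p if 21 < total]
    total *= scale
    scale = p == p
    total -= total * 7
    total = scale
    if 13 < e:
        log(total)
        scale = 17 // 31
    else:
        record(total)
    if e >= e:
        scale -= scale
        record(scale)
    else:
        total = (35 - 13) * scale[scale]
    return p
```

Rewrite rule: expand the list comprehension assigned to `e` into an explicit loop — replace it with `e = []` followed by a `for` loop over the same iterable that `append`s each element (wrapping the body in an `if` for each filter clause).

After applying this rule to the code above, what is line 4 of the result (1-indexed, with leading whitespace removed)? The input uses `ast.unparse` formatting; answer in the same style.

Transformed code:
def proc(total):
    e = []
    for h in p:
        if 21 < total:
            e.append(handle(31 // p))
    total *= scale
    scale = p == p
    total -= total * 7
    total = scale
    if 13 < e:
        log(total)
        scale = 17 // 31
    else:
        record(total)
    if e >= e:
        scale -= scale
        record(scale)
    else:
        total = (35 - 13) * scale[scale]
    return p

if 21 < total: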